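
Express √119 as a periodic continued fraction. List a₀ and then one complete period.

[10; 1, 9, 1, 20]

a₀ = ⌊√119⌋ = 10.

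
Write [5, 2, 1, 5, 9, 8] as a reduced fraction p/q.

Using pₖ = aₖpₖ₋₁ + pₖ₋₂ and qₖ = aₖqₖ₋₁ + qₖ₋₂:
  k=0: a=5, p=5, q=1
  k=1: a=2, p=11, q=2
  k=2: a=1, p=16, q=3
  k=3: a=5, p=91, q=17
  k=4: a=9, p=835, q=156
  k=5: a=8, p=6771, q=1265

6771/1265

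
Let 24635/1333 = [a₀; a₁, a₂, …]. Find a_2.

24635 = 18·1333 + 641   →  a_0 = 18
1333 = 2·641 + 51   →  a_1 = 2
641 = 12·51 + 29   →  a_2 = 12

12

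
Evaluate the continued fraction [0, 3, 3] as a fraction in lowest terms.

3/10

Using pₖ = aₖpₖ₋₁ + pₖ₋₂ and qₖ = aₖqₖ₋₁ + qₖ₋₂:
  k=0: a=0, p=0, q=1
  k=1: a=3, p=1, q=3
  k=2: a=3, p=3, q=10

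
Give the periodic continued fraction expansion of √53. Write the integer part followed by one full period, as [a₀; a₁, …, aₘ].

a₀ = ⌊√53⌋ = 7.
With m₀=0, d₀=1 and mₖ₊₁ = dₖaₖ − mₖ, dₖ₊₁ = (n − mₖ₊₁²)/dₖ, aₖ₊₁ = ⌊(a₀+mₖ₊₁)/dₖ₊₁⌋:
  k=1: m=7, d=4, a=3
  k=2: m=5, d=7, a=1
  k=3: m=2, d=7, a=1
  k=4: m=5, d=4, a=3
  k=5: m=7, d=1, a=14
d=1 and a=2a₀=14 at k=5, so the next step gives (m, d) = (7, 4) again — its k=1 value — and the period has length 5.

[7; 3, 1, 1, 3, 14]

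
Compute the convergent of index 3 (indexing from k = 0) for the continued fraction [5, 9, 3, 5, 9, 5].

761/149

Using pₖ = aₖpₖ₋₁ + pₖ₋₂, qₖ = aₖqₖ₋₁ + qₖ₋₂ (with p₋₁=1, p₋₂=0, q₋₁=0, q₋₂=1):
  k=0: a=5, p=5, q=1
  k=1: a=9, p=46, q=9
  k=2: a=3, p=143, q=28
  k=3: a=5, p=761, q=149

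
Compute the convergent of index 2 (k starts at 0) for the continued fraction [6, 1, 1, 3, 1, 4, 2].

13/2

Using pₖ = aₖpₖ₋₁ + pₖ₋₂, qₖ = aₖqₖ₋₁ + qₖ₋₂ (with p₋₁=1, p₋₂=0, q₋₁=0, q₋₂=1):
  k=0: a=6, p=6, q=1
  k=1: a=1, p=7, q=1
  k=2: a=1, p=13, q=2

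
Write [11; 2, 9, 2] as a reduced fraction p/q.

459/40

Fold from the inside: start with 2/1.
  9 + 1/2 = 19/2
  2 + 2/19 = 40/19
  11 + 19/40 = 459/40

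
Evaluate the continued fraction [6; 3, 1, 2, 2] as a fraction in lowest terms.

Fold from the inside: start with 2/1.
  2 + 1/2 = 5/2
  1 + 2/5 = 7/5
  3 + 5/7 = 26/7
  6 + 7/26 = 163/26

163/26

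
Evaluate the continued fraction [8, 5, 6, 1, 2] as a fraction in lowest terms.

Using pₖ = aₖpₖ₋₁ + pₖ₋₂ and qₖ = aₖqₖ₋₁ + qₖ₋₂:
  k=0: a=8, p=8, q=1
  k=1: a=5, p=41, q=5
  k=2: a=6, p=254, q=31
  k=3: a=1, p=295, q=36
  k=4: a=2, p=844, q=103

844/103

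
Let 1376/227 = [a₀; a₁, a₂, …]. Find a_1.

1376 = 6·227 + 14   →  a_0 = 6
227 = 16·14 + 3   →  a_1 = 16

16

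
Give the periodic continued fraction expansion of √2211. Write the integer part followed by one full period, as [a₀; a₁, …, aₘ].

a₀ = ⌊√2211⌋ = 47.
With m₀=0, d₀=1 and mₖ₊₁ = dₖaₖ − mₖ, dₖ₊₁ = (n − mₖ₊₁²)/dₖ, aₖ₊₁ = ⌊(a₀+mₖ₊₁)/dₖ₊₁⌋:
  k=1: m=47, d=2, a=47
  k=2: m=47, d=1, a=94
d=1 and a=2a₀=94 at k=2, so the next step gives (m, d) = (47, 2) again — its k=1 value — and the period has length 2.

[47; 47, 94]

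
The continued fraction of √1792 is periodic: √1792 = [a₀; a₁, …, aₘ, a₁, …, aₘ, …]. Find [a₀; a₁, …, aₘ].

[42; 3, 84]

a₀ = ⌊√1792⌋ = 42.
With m₀=0, d₀=1 and mₖ₊₁ = dₖaₖ − mₖ, dₖ₊₁ = (n − mₖ₊₁²)/dₖ, aₖ₊₁ = ⌊(a₀+mₖ₊₁)/dₖ₊₁⌋:
  k=1: m=42, d=28, a=3
  k=2: m=42, d=1, a=84
d=1 and a=2a₀=84 at k=2, so the next step gives (m, d) = (42, 28) again — its k=1 value — and the period has length 2.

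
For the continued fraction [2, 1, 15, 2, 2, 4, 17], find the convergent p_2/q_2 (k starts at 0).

47/16

Using pₖ = aₖpₖ₋₁ + pₖ₋₂, qₖ = aₖqₖ₋₁ + qₖ₋₂ (with p₋₁=1, p₋₂=0, q₋₁=0, q₋₂=1):
  k=0: a=2, p=2, q=1
  k=1: a=1, p=3, q=1
  k=2: a=15, p=47, q=16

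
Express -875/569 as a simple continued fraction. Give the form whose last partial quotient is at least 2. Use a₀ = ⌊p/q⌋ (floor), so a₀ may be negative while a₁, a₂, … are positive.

[-2; 2, 6, 8, 1, 1, 2]

-875 = -2×569 + 263
569 = 2×263 + 43
263 = 6×43 + 5
43 = 8×5 + 3
5 = 1×3 + 2
3 = 1×2 + 1
2 = 2×1 + 0  (stop)
So -875/569 = [-2; 2, 6, 8, 1, 1, 2].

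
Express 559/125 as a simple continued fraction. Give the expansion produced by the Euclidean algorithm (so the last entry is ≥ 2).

[4; 2, 8, 2, 3]

559 = 4·125 + 59
125 = 2·59 + 7
59 = 8·7 + 3
7 = 2·3 + 1
3 = 3·1 + 0  (stop)
So 559/125 = [4; 2, 8, 2, 3].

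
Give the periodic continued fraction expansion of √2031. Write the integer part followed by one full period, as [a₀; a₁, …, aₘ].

a₀ = ⌊√2031⌋ = 45.
With m₀=0, d₀=1 and mₖ₊₁ = dₖaₖ − mₖ, dₖ₊₁ = (n − mₖ₊₁²)/dₖ, aₖ₊₁ = ⌊(a₀+mₖ₊₁)/dₖ₊₁⌋:
  k=1: m=45, d=6, a=15
  k=2: m=45, d=1, a=90
d=1 and a=2a₀=90 at k=2, so the next step gives (m, d) = (45, 6) again — its k=1 value — and the period has length 2.

[45; 15, 90]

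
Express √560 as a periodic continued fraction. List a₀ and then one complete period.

[23; 1, 1, 1, 46]

a₀ = ⌊√560⌋ = 23.
With m₀=0, d₀=1 and mₖ₊₁ = dₖaₖ − mₖ, dₖ₊₁ = (n − mₖ₊₁²)/dₖ, aₖ₊₁ = ⌊(a₀+mₖ₊₁)/dₖ₊₁⌋:
  k=1: m=23, d=31, a=1
  k=2: m=8, d=16, a=1
  k=3: m=8, d=31, a=1
  k=4: m=23, d=1, a=46
d=1 and a=2a₀=46 at k=4, so the next step gives (m, d) = (23, 31) again — its k=1 value — and the period has length 4.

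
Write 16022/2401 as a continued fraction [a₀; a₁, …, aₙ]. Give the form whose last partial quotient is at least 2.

16022 = 6·2401 + 1616
2401 = 1·1616 + 785
1616 = 2·785 + 46
785 = 17·46 + 3
46 = 15·3 + 1
3 = 3·1 + 0  (stop)
So 16022/2401 = [6; 1, 2, 17, 15, 3].

[6; 1, 2, 17, 15, 3]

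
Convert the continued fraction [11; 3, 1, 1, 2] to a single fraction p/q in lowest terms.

203/18

Using pₖ = aₖpₖ₋₁ + pₖ₋₂ and qₖ = aₖqₖ₋₁ + qₖ₋₂:
  k=0: a=11, p=11, q=1
  k=1: a=3, p=34, q=3
  k=2: a=1, p=45, q=4
  k=3: a=1, p=79, q=7
  k=4: a=2, p=203, q=18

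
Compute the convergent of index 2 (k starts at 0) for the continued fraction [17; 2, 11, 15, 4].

402/23

Using pₖ = aₖpₖ₋₁ + pₖ₋₂, qₖ = aₖqₖ₋₁ + qₖ₋₂ (with p₋₁=1, p₋₂=0, q₋₁=0, q₋₂=1):
  k=0: a=17, p=17, q=1
  k=1: a=2, p=35, q=2
  k=2: a=11, p=402, q=23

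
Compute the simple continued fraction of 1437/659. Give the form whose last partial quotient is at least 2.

1437 = 2*659 + 119
659 = 5*119 + 64
119 = 1*64 + 55
64 = 1*55 + 9
55 = 6*9 + 1
9 = 9*1 + 0  (stop)
So 1437/659 = [2; 5, 1, 1, 6, 9].

[2; 5, 1, 1, 6, 9]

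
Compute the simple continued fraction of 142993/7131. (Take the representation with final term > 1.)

142993 = 20·7131 + 373
7131 = 19·373 + 44
373 = 8·44 + 21
44 = 2·21 + 2
21 = 10·2 + 1
2 = 2·1 + 0  (stop)
So 142993/7131 = [20; 19, 8, 2, 10, 2].

[20; 19, 8, 2, 10, 2]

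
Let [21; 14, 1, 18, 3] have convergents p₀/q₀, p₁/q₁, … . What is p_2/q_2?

316/15

Using pₖ = aₖpₖ₋₁ + pₖ₋₂, qₖ = aₖqₖ₋₁ + qₖ₋₂ (with p₋₁=1, p₋₂=0, q₋₁=0, q₋₂=1):
  k=0: a=21, p=21, q=1
  k=1: a=14, p=295, q=14
  k=2: a=1, p=316, q=15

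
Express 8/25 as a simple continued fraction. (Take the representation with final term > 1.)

8 = 0·25 + 8
25 = 3·8 + 1
8 = 8·1 + 0  (stop)
So 8/25 = [0; 3, 8].

[0; 3, 8]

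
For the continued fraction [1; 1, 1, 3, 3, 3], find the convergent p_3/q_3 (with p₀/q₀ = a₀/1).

Using pₖ = aₖpₖ₋₁ + pₖ₋₂, qₖ = aₖqₖ₋₁ + qₖ₋₂ (with p₋₁=1, p₋₂=0, q₋₁=0, q₋₂=1):
  k=0: a=1, p=1, q=1
  k=1: a=1, p=2, q=1
  k=2: a=1, p=3, q=2
  k=3: a=3, p=11, q=7

11/7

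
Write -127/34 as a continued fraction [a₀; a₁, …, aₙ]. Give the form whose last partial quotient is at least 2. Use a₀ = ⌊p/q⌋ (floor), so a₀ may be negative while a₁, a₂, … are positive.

[-4; 3, 1, 3, 2]

-127 = -4*34 + 9
34 = 3*9 + 7
9 = 1*7 + 2
7 = 3*2 + 1
2 = 2*1 + 0  (stop)
So -127/34 = [-4; 3, 1, 3, 2].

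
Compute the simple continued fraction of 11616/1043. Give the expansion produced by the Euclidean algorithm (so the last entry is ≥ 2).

11616 = 11×1043 + 143
1043 = 7×143 + 42
143 = 3×42 + 17
42 = 2×17 + 8
17 = 2×8 + 1
8 = 8×1 + 0  (stop)
So 11616/1043 = [11; 7, 3, 2, 2, 8].

[11; 7, 3, 2, 2, 8]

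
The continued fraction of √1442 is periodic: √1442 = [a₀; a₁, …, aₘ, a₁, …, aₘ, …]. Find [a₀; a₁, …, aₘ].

[37; 1, 36, 1, 74]

a₀ = ⌊√1442⌋ = 37.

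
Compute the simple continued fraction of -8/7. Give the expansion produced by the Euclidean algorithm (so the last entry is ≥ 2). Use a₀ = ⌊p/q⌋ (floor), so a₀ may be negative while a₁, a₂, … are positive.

-8 = -2×7 + 6
7 = 1×6 + 1
6 = 6×1 + 0  (stop)
So -8/7 = [-2; 1, 6].

[-2; 1, 6]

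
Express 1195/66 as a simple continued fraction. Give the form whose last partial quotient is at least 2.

[18; 9, 2, 3]

1195 = 18*66 + 7
66 = 9*7 + 3
7 = 2*3 + 1
3 = 3*1 + 0  (stop)
So 1195/66 = [18; 9, 2, 3].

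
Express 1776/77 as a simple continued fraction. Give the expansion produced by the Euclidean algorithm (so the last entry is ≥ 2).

1776 = 23×77 + 5
77 = 15×5 + 2
5 = 2×2 + 1
2 = 2×1 + 0  (stop)
So 1776/77 = [23; 15, 2, 2].

[23; 15, 2, 2]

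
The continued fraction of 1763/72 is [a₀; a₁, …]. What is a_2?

1763 = 24·72 + 35   →  a_0 = 24
72 = 2·35 + 2   →  a_1 = 2
35 = 17·2 + 1   →  a_2 = 17

17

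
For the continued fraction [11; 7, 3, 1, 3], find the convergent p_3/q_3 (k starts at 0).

Using pₖ = aₖpₖ₋₁ + pₖ₋₂, qₖ = aₖqₖ₋₁ + qₖ₋₂ (with p₋₁=1, p₋₂=0, q₋₁=0, q₋₂=1):
  k=0: a=11, p=11, q=1
  k=1: a=7, p=78, q=7
  k=2: a=3, p=245, q=22
  k=3: a=1, p=323, q=29

323/29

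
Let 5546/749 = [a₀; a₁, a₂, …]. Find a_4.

5546 = 7·749 + 303   →  a_0 = 7
749 = 2·303 + 143   →  a_1 = 2
303 = 2·143 + 17   →  a_2 = 2
143 = 8·17 + 7   →  a_3 = 8
17 = 2·7 + 3   →  a_4 = 2

2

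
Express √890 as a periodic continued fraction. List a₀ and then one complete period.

[29; 1, 4, 1, 58]

a₀ = ⌊√890⌋ = 29.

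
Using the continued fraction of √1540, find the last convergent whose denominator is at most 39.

1295/33

√1540 = [39; 4, 8, 2, 8, 4, 78, …] (period length 6).
Convergents:
  p_0/q_0 = 39/1
  p_1/q_1 = 157/4
  p_2/q_2 = 1295/33
  p_3/q_3 = 2747/70
q_2 = 33 ≤ 39 < 70 = q_3, so the answer is 1295/33.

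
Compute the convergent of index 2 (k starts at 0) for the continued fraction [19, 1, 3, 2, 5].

79/4

Using pₖ = aₖpₖ₋₁ + pₖ₋₂, qₖ = aₖqₖ₋₁ + qₖ₋₂ (with p₋₁=1, p₋₂=0, q₋₁=0, q₋₂=1):
  k=0: a=19, p=19, q=1
  k=1: a=1, p=20, q=1
  k=2: a=3, p=79, q=4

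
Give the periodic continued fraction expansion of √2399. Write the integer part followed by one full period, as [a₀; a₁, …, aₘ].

[48; 1, 47, 1, 96]

a₀ = ⌊√2399⌋ = 48.
With m₀=0, d₀=1 and mₖ₊₁ = dₖaₖ − mₖ, dₖ₊₁ = (n − mₖ₊₁²)/dₖ, aₖ₊₁ = ⌊(a₀+mₖ₊₁)/dₖ₊₁⌋:
  k=1: m=48, d=95, a=1
  k=2: m=47, d=2, a=47
  k=3: m=47, d=95, a=1
  k=4: m=48, d=1, a=96
d=1 and a=2a₀=96 at k=4, so the next step gives (m, d) = (48, 95) again — its k=1 value — and the period has length 4.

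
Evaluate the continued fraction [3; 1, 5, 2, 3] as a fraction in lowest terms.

Fold from the inside: start with 3/1.
  2 + 1/3 = 7/3
  5 + 3/7 = 38/7
  1 + 7/38 = 45/38
  3 + 38/45 = 173/45

173/45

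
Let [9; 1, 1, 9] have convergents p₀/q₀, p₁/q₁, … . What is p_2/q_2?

19/2

Using pₖ = aₖpₖ₋₁ + pₖ₋₂, qₖ = aₖqₖ₋₁ + qₖ₋₂ (with p₋₁=1, p₋₂=0, q₋₁=0, q₋₂=1):
  k=0: a=9, p=9, q=1
  k=1: a=1, p=10, q=1
  k=2: a=1, p=19, q=2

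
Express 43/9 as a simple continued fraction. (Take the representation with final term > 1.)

43 = 4·9 + 7
9 = 1·7 + 2
7 = 3·2 + 1
2 = 2·1 + 0  (stop)
So 43/9 = [4; 1, 3, 2].

[4; 1, 3, 2]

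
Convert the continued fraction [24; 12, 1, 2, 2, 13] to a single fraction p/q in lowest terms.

Using pₖ = aₖpₖ₋₁ + pₖ₋₂ and qₖ = aₖqₖ₋₁ + qₖ₋₂:
  k=0: a=24, p=24, q=1
  k=1: a=12, p=289, q=12
  k=2: a=1, p=313, q=13
  k=3: a=2, p=915, q=38
  k=4: a=2, p=2143, q=89
  k=5: a=13, p=28774, q=1195

28774/1195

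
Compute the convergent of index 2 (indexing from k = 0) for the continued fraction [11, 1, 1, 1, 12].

Using pₖ = aₖpₖ₋₁ + pₖ₋₂, qₖ = aₖqₖ₋₁ + qₖ₋₂ (with p₋₁=1, p₋₂=0, q₋₁=0, q₋₂=1):
  k=0: a=11, p=11, q=1
  k=1: a=1, p=12, q=1
  k=2: a=1, p=23, q=2

23/2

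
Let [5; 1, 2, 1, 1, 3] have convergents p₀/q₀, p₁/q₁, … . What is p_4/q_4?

Using pₖ = aₖpₖ₋₁ + pₖ₋₂, qₖ = aₖqₖ₋₁ + qₖ₋₂ (with p₋₁=1, p₋₂=0, q₋₁=0, q₋₂=1):
  k=0: a=5, p=5, q=1
  k=1: a=1, p=6, q=1
  k=2: a=2, p=17, q=3
  k=3: a=1, p=23, q=4
  k=4: a=1, p=40, q=7

40/7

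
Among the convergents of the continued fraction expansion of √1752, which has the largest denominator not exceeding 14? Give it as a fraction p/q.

√1752 = [41; 1, 5, 1, 82, …] (period length 4).
Convergents:
  p_0/q_0 = 41/1
  p_1/q_1 = 42/1
  p_2/q_2 = 251/6
  p_3/q_3 = 293/7
  p_4/q_4 = 24277/580
q_3 = 7 ≤ 14 < 580 = q_4, so the answer is 293/7.

293/7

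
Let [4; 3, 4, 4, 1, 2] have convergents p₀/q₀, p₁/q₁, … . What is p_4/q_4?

Using pₖ = aₖpₖ₋₁ + pₖ₋₂, qₖ = aₖqₖ₋₁ + qₖ₋₂ (with p₋₁=1, p₋₂=0, q₋₁=0, q₋₂=1):
  k=0: a=4, p=4, q=1
  k=1: a=3, p=13, q=3
  k=2: a=4, p=56, q=13
  k=3: a=4, p=237, q=55
  k=4: a=1, p=293, q=68

293/68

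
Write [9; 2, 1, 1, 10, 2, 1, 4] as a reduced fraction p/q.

Fold from the inside: start with 4/1.
  1 + 1/4 = 5/4
  2 + 4/5 = 14/5
  10 + 5/14 = 145/14
  1 + 14/145 = 159/145
  1 + 145/159 = 304/159
  2 + 159/304 = 767/304
  9 + 304/767 = 7207/767

7207/767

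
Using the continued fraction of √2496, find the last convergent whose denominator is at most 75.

1249/25

√2496 = [49; 1, 23, 1, 98, …] (period length 4).
Convergents:
  p_0/q_0 = 49/1
  p_1/q_1 = 50/1
  p_2/q_2 = 1199/24
  p_3/q_3 = 1249/25
  p_4/q_4 = 123601/2474
q_3 = 25 ≤ 75 < 2474 = q_4, so the answer is 1249/25.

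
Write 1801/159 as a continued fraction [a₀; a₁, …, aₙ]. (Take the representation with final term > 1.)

1801 = 11*159 + 52
159 = 3*52 + 3
52 = 17*3 + 1
3 = 3*1 + 0  (stop)
So 1801/159 = [11; 3, 17, 3].

[11; 3, 17, 3]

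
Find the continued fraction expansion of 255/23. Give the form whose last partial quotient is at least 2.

[11; 11, 2]

255 = 11*23 + 2
23 = 11*2 + 1
2 = 2*1 + 0  (stop)
So 255/23 = [11; 11, 2].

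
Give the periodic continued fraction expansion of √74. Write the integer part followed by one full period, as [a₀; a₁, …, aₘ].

[8; 1, 1, 1, 1, 16]

a₀ = ⌊√74⌋ = 8.
With m₀=0, d₀=1 and mₖ₊₁ = dₖaₖ − mₖ, dₖ₊₁ = (n − mₖ₊₁²)/dₖ, aₖ₊₁ = ⌊(a₀+mₖ₊₁)/dₖ₊₁⌋:
  k=1: m=8, d=10, a=1
  k=2: m=2, d=7, a=1
  k=3: m=5, d=7, a=1
  k=4: m=2, d=10, a=1
  k=5: m=8, d=1, a=16
d=1 and a=2a₀=16 at k=5, so the next step gives (m, d) = (8, 10) again — its k=1 value — and the period has length 5.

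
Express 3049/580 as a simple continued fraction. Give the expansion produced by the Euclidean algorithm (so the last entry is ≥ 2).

[5; 3, 1, 8, 3, 5]

3049 = 5×580 + 149
580 = 3×149 + 133
149 = 1×133 + 16
133 = 8×16 + 5
16 = 3×5 + 1
5 = 5×1 + 0  (stop)
So 3049/580 = [5; 3, 1, 8, 3, 5].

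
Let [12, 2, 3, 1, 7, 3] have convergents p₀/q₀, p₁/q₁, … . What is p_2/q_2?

87/7

Using pₖ = aₖpₖ₋₁ + pₖ₋₂, qₖ = aₖqₖ₋₁ + qₖ₋₂ (with p₋₁=1, p₋₂=0, q₋₁=0, q₋₂=1):
  k=0: a=12, p=12, q=1
  k=1: a=2, p=25, q=2
  k=2: a=3, p=87, q=7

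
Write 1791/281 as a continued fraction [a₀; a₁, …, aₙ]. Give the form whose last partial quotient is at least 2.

[6; 2, 1, 2, 11, 3]

1791 = 6×281 + 105
281 = 2×105 + 71
105 = 1×71 + 34
71 = 2×34 + 3
34 = 11×3 + 1
3 = 3×1 + 0  (stop)
So 1791/281 = [6; 2, 1, 2, 11, 3].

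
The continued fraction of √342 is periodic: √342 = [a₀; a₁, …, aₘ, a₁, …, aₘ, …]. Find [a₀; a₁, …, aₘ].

[18; 2, 36]

a₀ = ⌊√342⌋ = 18.
With m₀=0, d₀=1 and mₖ₊₁ = dₖaₖ − mₖ, dₖ₊₁ = (n − mₖ₊₁²)/dₖ, aₖ₊₁ = ⌊(a₀+mₖ₊₁)/dₖ₊₁⌋:
  k=1: m=18, d=18, a=2
  k=2: m=18, d=1, a=36
d=1 and a=2a₀=36 at k=2, so the next step gives (m, d) = (18, 18) again — its k=1 value — and the period has length 2.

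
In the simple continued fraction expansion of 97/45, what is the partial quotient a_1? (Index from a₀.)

97 = 2·45 + 7   →  a_0 = 2
45 = 6·7 + 3   →  a_1 = 6

6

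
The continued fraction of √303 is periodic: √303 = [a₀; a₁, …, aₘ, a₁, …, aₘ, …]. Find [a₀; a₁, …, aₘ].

a₀ = ⌊√303⌋ = 17.
With m₀=0, d₀=1 and mₖ₊₁ = dₖaₖ − mₖ, dₖ₊₁ = (n − mₖ₊₁²)/dₖ, aₖ₊₁ = ⌊(a₀+mₖ₊₁)/dₖ₊₁⌋:
  k=1: m=17, d=14, a=2
  k=2: m=11, d=13, a=2
  k=3: m=15, d=6, a=5
  k=4: m=15, d=13, a=2
  k=5: m=11, d=14, a=2
  k=6: m=17, d=1, a=34
d=1 and a=2a₀=34 at k=6, so the next step gives (m, d) = (17, 14) again — its k=1 value — and the period has length 6.

[17; 2, 2, 5, 2, 2, 34]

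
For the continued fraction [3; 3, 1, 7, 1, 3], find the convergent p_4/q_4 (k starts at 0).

Using pₖ = aₖpₖ₋₁ + pₖ₋₂, qₖ = aₖqₖ₋₁ + qₖ₋₂ (with p₋₁=1, p₋₂=0, q₋₁=0, q₋₂=1):
  k=0: a=3, p=3, q=1
  k=1: a=3, p=10, q=3
  k=2: a=1, p=13, q=4
  k=3: a=7, p=101, q=31
  k=4: a=1, p=114, q=35

114/35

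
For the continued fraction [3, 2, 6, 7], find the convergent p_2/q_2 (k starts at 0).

Using pₖ = aₖpₖ₋₁ + pₖ₋₂, qₖ = aₖqₖ₋₁ + qₖ₋₂ (with p₋₁=1, p₋₂=0, q₋₁=0, q₋₂=1):
  k=0: a=3, p=3, q=1
  k=1: a=2, p=7, q=2
  k=2: a=6, p=45, q=13

45/13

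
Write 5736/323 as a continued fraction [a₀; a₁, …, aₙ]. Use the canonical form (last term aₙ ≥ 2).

[17; 1, 3, 7, 11]

5736 = 17*323 + 245
323 = 1*245 + 78
245 = 3*78 + 11
78 = 7*11 + 1
11 = 11*1 + 0  (stop)
So 5736/323 = [17; 1, 3, 7, 11].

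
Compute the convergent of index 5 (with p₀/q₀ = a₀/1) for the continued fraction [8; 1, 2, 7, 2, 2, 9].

Using pₖ = aₖpₖ₋₁ + pₖ₋₂, qₖ = aₖqₖ₋₁ + qₖ₋₂ (with p₋₁=1, p₋₂=0, q₋₁=0, q₋₂=1):
  k=0: a=8, p=8, q=1
  k=1: a=1, p=9, q=1
  k=2: a=2, p=26, q=3
  k=3: a=7, p=191, q=22
  k=4: a=2, p=408, q=47
  k=5: a=2, p=1007, q=116

1007/116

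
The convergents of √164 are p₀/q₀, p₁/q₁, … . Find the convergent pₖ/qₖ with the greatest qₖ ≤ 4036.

√164 = [12; 1, 4, 6, 4, 1, 24, …] (period length 6).
Convergents:
  p_0/q_0 = 12/1
  p_1/q_1 = 13/1
  p_2/q_2 = 64/5
  p_3/q_3 = 397/31
  p_4/q_4 = 1652/129
  p_5/q_5 = 2049/160
  p_6/q_6 = 50828/3969
  p_7/q_7 = 52877/4129
q_6 = 3969 ≤ 4036 < 4129 = q_7, so the answer is 50828/3969.

50828/3969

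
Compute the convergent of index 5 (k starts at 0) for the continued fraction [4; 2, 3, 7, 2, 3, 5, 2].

1675/378

Using pₖ = aₖpₖ₋₁ + pₖ₋₂, qₖ = aₖqₖ₋₁ + qₖ₋₂ (with p₋₁=1, p₋₂=0, q₋₁=0, q₋₂=1):
  k=0: a=4, p=4, q=1
  k=1: a=2, p=9, q=2
  k=2: a=3, p=31, q=7
  k=3: a=7, p=226, q=51
  k=4: a=2, p=483, q=109
  k=5: a=3, p=1675, q=378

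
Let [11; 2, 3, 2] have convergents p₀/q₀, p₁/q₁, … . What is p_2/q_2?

80/7

Using pₖ = aₖpₖ₋₁ + pₖ₋₂, qₖ = aₖqₖ₋₁ + qₖ₋₂ (with p₋₁=1, p₋₂=0, q₋₁=0, q₋₂=1):
  k=0: a=11, p=11, q=1
  k=1: a=2, p=23, q=2
  k=2: a=3, p=80, q=7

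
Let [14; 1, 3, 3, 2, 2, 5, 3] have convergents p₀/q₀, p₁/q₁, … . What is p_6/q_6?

5833/395

Using pₖ = aₖpₖ₋₁ + pₖ₋₂, qₖ = aₖqₖ₋₁ + qₖ₋₂ (with p₋₁=1, p₋₂=0, q₋₁=0, q₋₂=1):
  k=0: a=14, p=14, q=1
  k=1: a=1, p=15, q=1
  k=2: a=3, p=59, q=4
  k=3: a=3, p=192, q=13
  k=4: a=2, p=443, q=30
  k=5: a=2, p=1078, q=73
  k=6: a=5, p=5833, q=395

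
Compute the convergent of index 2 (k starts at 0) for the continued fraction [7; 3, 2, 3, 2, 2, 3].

51/7

Using pₖ = aₖpₖ₋₁ + pₖ₋₂, qₖ = aₖqₖ₋₁ + qₖ₋₂ (with p₋₁=1, p₋₂=0, q₋₁=0, q₋₂=1):
  k=0: a=7, p=7, q=1
  k=1: a=3, p=22, q=3
  k=2: a=2, p=51, q=7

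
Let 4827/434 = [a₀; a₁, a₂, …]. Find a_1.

8

4827 = 11·434 + 53   →  a_0 = 11
434 = 8·53 + 10   →  a_1 = 8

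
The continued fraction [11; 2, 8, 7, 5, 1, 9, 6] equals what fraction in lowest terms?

511575/44597

Fold from the inside: start with 6/1.
  9 + 1/6 = 55/6
  1 + 6/55 = 61/55
  5 + 55/61 = 360/61
  7 + 61/360 = 2581/360
  8 + 360/2581 = 21008/2581
  2 + 2581/21008 = 44597/21008
  11 + 21008/44597 = 511575/44597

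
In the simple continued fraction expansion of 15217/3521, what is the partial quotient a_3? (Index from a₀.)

3

15217 = 4·3521 + 1133   →  a_0 = 4
3521 = 3·1133 + 122   →  a_1 = 3
1133 = 9·122 + 35   →  a_2 = 9
122 = 3·35 + 17   →  a_3 = 3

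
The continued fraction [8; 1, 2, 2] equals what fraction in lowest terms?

61/7

Fold from the inside: start with 2/1.
  2 + 1/2 = 5/2
  1 + 2/5 = 7/5
  8 + 5/7 = 61/7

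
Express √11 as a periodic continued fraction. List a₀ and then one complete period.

[3; 3, 6]

a₀ = ⌊√11⌋ = 3.
With m₀=0, d₀=1 and mₖ₊₁ = dₖaₖ − mₖ, dₖ₊₁ = (n − mₖ₊₁²)/dₖ, aₖ₊₁ = ⌊(a₀+mₖ₊₁)/dₖ₊₁⌋:
  k=1: m=3, d=2, a=3
  k=2: m=3, d=1, a=6
d=1 and a=2a₀=6 at k=2, so the next step gives (m, d) = (3, 2) again — its k=1 value — and the period has length 2.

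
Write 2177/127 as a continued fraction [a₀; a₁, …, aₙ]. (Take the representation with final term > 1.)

2177 = 17*127 + 18
127 = 7*18 + 1
18 = 18*1 + 0  (stop)
So 2177/127 = [17; 7, 18].

[17; 7, 18]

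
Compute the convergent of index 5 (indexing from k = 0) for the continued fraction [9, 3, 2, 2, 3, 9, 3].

Using pₖ = aₖpₖ₋₁ + pₖ₋₂, qₖ = aₖqₖ₋₁ + qₖ₋₂ (with p₋₁=1, p₋₂=0, q₋₁=0, q₋₂=1):
  k=0: a=9, p=9, q=1
  k=1: a=3, p=28, q=3
  k=2: a=2, p=65, q=7
  k=3: a=2, p=158, q=17
  k=4: a=3, p=539, q=58
  k=5: a=9, p=5009, q=539

5009/539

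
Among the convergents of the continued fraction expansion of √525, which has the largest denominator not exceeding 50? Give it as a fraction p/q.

√525 = [22; 1, 10, 2, 10, 1, 44, …] (period length 6).
Convergents:
  p_0/q_0 = 22/1
  p_1/q_1 = 23/1
  p_2/q_2 = 252/11
  p_3/q_3 = 527/23
  p_4/q_4 = 5522/241
q_3 = 23 ≤ 50 < 241 = q_4, so the answer is 527/23.

527/23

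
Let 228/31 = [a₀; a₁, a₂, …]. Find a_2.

228 = 7·31 + 11   →  a_0 = 7
31 = 2·11 + 9   →  a_1 = 2
11 = 1·9 + 2   →  a_2 = 1

1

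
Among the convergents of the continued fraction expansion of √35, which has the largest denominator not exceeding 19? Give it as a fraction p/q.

√35 = [5; 1, 10, …] (period length 2).
Convergents:
  p_0/q_0 = 5/1
  p_1/q_1 = 6/1
  p_2/q_2 = 65/11
  p_3/q_3 = 71/12
  p_4/q_4 = 775/131
q_3 = 12 ≤ 19 < 131 = q_4, so the answer is 71/12.

71/12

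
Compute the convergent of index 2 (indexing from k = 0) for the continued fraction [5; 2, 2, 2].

Using pₖ = aₖpₖ₋₁ + pₖ₋₂, qₖ = aₖqₖ₋₁ + qₖ₋₂ (with p₋₁=1, p₋₂=0, q₋₁=0, q₋₂=1):
  k=0: a=5, p=5, q=1
  k=1: a=2, p=11, q=2
  k=2: a=2, p=27, q=5

27/5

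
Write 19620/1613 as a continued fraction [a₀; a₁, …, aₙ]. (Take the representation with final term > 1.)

19620 = 12*1613 + 264
1613 = 6*264 + 29
264 = 9*29 + 3
29 = 9*3 + 2
3 = 1*2 + 1
2 = 2*1 + 0  (stop)
So 19620/1613 = [12; 6, 9, 9, 1, 2].

[12; 6, 9, 9, 1, 2]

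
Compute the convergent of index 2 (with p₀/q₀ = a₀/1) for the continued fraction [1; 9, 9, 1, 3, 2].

91/82

Using pₖ = aₖpₖ₋₁ + pₖ₋₂, qₖ = aₖqₖ₋₁ + qₖ₋₂ (with p₋₁=1, p₋₂=0, q₋₁=0, q₋₂=1):
  k=0: a=1, p=1, q=1
  k=1: a=9, p=10, q=9
  k=2: a=9, p=91, q=82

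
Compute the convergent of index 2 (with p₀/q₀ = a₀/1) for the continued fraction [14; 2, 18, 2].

Using pₖ = aₖpₖ₋₁ + pₖ₋₂, qₖ = aₖqₖ₋₁ + qₖ₋₂ (with p₋₁=1, p₋₂=0, q₋₁=0, q₋₂=1):
  k=0: a=14, p=14, q=1
  k=1: a=2, p=29, q=2
  k=2: a=18, p=536, q=37

536/37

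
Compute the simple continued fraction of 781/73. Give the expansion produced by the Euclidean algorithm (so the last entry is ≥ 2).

[10; 1, 2, 3, 7]

781 = 10*73 + 51
73 = 1*51 + 22
51 = 2*22 + 7
22 = 3*7 + 1
7 = 7*1 + 0  (stop)
So 781/73 = [10; 1, 2, 3, 7].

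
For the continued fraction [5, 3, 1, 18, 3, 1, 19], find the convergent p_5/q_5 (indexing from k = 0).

1597/304

Using pₖ = aₖpₖ₋₁ + pₖ₋₂, qₖ = aₖqₖ₋₁ + qₖ₋₂ (with p₋₁=1, p₋₂=0, q₋₁=0, q₋₂=1):
  k=0: a=5, p=5, q=1
  k=1: a=3, p=16, q=3
  k=2: a=1, p=21, q=4
  k=3: a=18, p=394, q=75
  k=4: a=3, p=1203, q=229
  k=5: a=1, p=1597, q=304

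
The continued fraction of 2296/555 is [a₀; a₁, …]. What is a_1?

2296 = 4·555 + 76   →  a_0 = 4
555 = 7·76 + 23   →  a_1 = 7

7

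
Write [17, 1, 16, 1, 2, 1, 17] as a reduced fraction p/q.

Fold from the inside: start with 17/1.
  1 + 1/17 = 18/17
  2 + 17/18 = 53/18
  1 + 18/53 = 71/53
  16 + 53/71 = 1189/71
  1 + 71/1189 = 1260/1189
  17 + 1189/1260 = 22609/1260

22609/1260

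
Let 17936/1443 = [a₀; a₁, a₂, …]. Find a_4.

17936 = 12·1443 + 620   →  a_0 = 12
1443 = 2·620 + 203   →  a_1 = 2
620 = 3·203 + 11   →  a_2 = 3
203 = 18·11 + 5   →  a_3 = 18
11 = 2·5 + 1   →  a_4 = 2

2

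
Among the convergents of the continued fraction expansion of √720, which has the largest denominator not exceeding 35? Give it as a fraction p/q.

√720 = [26; 1, 4, 1, 52, …] (period length 4).
Convergents:
  p_0/q_0 = 26/1
  p_1/q_1 = 27/1
  p_2/q_2 = 134/5
  p_3/q_3 = 161/6
  p_4/q_4 = 8506/317
q_3 = 6 ≤ 35 < 317 = q_4, so the answer is 161/6.

161/6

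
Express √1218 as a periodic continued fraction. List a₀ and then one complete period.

a₀ = ⌊√1218⌋ = 34.
With m₀=0, d₀=1 and mₖ₊₁ = dₖaₖ − mₖ, dₖ₊₁ = (n − mₖ₊₁²)/dₖ, aₖ₊₁ = ⌊(a₀+mₖ₊₁)/dₖ₊₁⌋:
  k=1: m=34, d=62, a=1
  k=2: m=28, d=7, a=8
  k=3: m=28, d=62, a=1
  k=4: m=34, d=1, a=68
d=1 and a=2a₀=68 at k=4, so the next step gives (m, d) = (34, 62) again — its k=1 value — and the period has length 4.

[34; 1, 8, 1, 68]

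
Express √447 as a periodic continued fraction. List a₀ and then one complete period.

a₀ = ⌊√447⌋ = 21.
With m₀=0, d₀=1 and mₖ₊₁ = dₖaₖ − mₖ, dₖ₊₁ = (n − mₖ₊₁²)/dₖ, aₖ₊₁ = ⌊(a₀+mₖ₊₁)/dₖ₊₁⌋:
  k=1: m=21, d=6, a=7
  k=2: m=21, d=1, a=42
d=1 and a=2a₀=42 at k=2, so the next step gives (m, d) = (21, 6) again — its k=1 value — and the period has length 2.

[21; 7, 42]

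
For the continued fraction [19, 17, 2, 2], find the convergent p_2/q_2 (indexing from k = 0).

667/35

Using pₖ = aₖpₖ₋₁ + pₖ₋₂, qₖ = aₖqₖ₋₁ + qₖ₋₂ (with p₋₁=1, p₋₂=0, q₋₁=0, q₋₂=1):
  k=0: a=19, p=19, q=1
  k=1: a=17, p=324, q=17
  k=2: a=2, p=667, q=35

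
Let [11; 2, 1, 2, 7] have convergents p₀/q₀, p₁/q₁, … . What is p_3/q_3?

91/8

Using pₖ = aₖpₖ₋₁ + pₖ₋₂, qₖ = aₖqₖ₋₁ + qₖ₋₂ (with p₋₁=1, p₋₂=0, q₋₁=0, q₋₂=1):
  k=0: a=11, p=11, q=1
  k=1: a=2, p=23, q=2
  k=2: a=1, p=34, q=3
  k=3: a=2, p=91, q=8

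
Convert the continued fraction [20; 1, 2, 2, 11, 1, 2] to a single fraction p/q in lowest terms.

5261/254

Fold from the inside: start with 2/1.
  1 + 1/2 = 3/2
  11 + 2/3 = 35/3
  2 + 3/35 = 73/35
  2 + 35/73 = 181/73
  1 + 73/181 = 254/181
  20 + 181/254 = 5261/254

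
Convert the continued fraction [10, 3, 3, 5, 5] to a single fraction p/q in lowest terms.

Fold from the inside: start with 5/1.
  5 + 1/5 = 26/5
  3 + 5/26 = 83/26
  3 + 26/83 = 275/83
  10 + 83/275 = 2833/275

2833/275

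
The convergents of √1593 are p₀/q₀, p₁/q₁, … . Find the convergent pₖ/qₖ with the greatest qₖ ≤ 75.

√1593 = [39; 1, 10, 2, 2, 2, 10, 1, 78, …] (period length 8).
Convergents:
  p_0/q_0 = 39/1
  p_1/q_1 = 40/1
  p_2/q_2 = 439/11
  p_3/q_3 = 918/23
  p_4/q_4 = 2275/57
  p_5/q_5 = 5468/137
q_4 = 57 ≤ 75 < 137 = q_5, so the answer is 2275/57.

2275/57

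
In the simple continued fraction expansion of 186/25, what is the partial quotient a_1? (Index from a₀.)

186 = 7·25 + 11   →  a_0 = 7
25 = 2·11 + 3   →  a_1 = 2

2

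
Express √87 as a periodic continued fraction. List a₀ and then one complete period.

a₀ = ⌊√87⌋ = 9.

[9; 3, 18]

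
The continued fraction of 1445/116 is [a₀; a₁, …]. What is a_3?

3

1445 = 12·116 + 53   →  a_0 = 12
116 = 2·53 + 10   →  a_1 = 2
53 = 5·10 + 3   →  a_2 = 5
10 = 3·3 + 1   →  a_3 = 3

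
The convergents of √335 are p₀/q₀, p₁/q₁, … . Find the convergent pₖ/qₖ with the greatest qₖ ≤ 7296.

66385/3627

√335 = [18; 3, 3, 3, 36, …] (period length 4).
Convergents:
  p_0/q_0 = 18/1
  p_1/q_1 = 55/3
  p_2/q_2 = 183/10
  p_3/q_3 = 604/33
  p_4/q_4 = 21927/1198
  p_5/q_5 = 66385/3627
  p_6/q_6 = 221082/12079
q_5 = 3627 ≤ 7296 < 12079 = q_6, so the answer is 66385/3627.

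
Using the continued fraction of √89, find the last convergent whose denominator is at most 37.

√89 = [9; 2, 3, 3, 2, 18, …] (period length 5).
Convergents:
  p_0/q_0 = 9/1
  p_1/q_1 = 19/2
  p_2/q_2 = 66/7
  p_3/q_3 = 217/23
  p_4/q_4 = 500/53
q_3 = 23 ≤ 37 < 53 = q_4, so the answer is 217/23.

217/23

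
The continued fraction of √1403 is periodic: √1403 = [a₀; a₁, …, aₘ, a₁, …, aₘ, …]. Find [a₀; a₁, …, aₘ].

[37; 2, 5, 3, 1, 3, 5, 2, 74]

a₀ = ⌊√1403⌋ = 37.
With m₀=0, d₀=1 and mₖ₊₁ = dₖaₖ − mₖ, dₖ₊₁ = (n − mₖ₊₁²)/dₖ, aₖ₊₁ = ⌊(a₀+mₖ₊₁)/dₖ₊₁⌋:
  k=1: m=37, d=34, a=2
  k=2: m=31, d=13, a=5
  k=3: m=34, d=19, a=3
  k=4: m=23, d=46, a=1
  k=5: m=23, d=19, a=3
  k=6: m=34, d=13, a=5
  k=7: m=31, d=34, a=2
  k=8: m=37, d=1, a=74
d=1 and a=2a₀=74 at k=8, so the next step gives (m, d) = (37, 34) again — its k=1 value — and the period has length 8.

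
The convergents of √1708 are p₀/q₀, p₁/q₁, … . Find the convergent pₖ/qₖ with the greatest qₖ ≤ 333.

√1708 = [41; 3, 20, 3, 82, …] (period length 4).
Convergents:
  p_0/q_0 = 41/1
  p_1/q_1 = 124/3
  p_2/q_2 = 2521/61
  p_3/q_3 = 7687/186
  p_4/q_4 = 632855/15313
q_3 = 186 ≤ 333 < 15313 = q_4, so the answer is 7687/186.

7687/186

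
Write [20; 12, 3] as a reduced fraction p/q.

743/37

Using pₖ = aₖpₖ₋₁ + pₖ₋₂ and qₖ = aₖqₖ₋₁ + qₖ₋₂:
  k=0: a=20, p=20, q=1
  k=1: a=12, p=241, q=12
  k=2: a=3, p=743, q=37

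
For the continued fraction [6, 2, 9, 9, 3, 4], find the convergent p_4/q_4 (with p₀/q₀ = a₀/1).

3483/538

Using pₖ = aₖpₖ₋₁ + pₖ₋₂, qₖ = aₖqₖ₋₁ + qₖ₋₂ (with p₋₁=1, p₋₂=0, q₋₁=0, q₋₂=1):
  k=0: a=6, p=6, q=1
  k=1: a=2, p=13, q=2
  k=2: a=9, p=123, q=19
  k=3: a=9, p=1120, q=173
  k=4: a=3, p=3483, q=538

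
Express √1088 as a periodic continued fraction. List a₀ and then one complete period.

[32; 1, 64]

a₀ = ⌊√1088⌋ = 32.
With m₀=0, d₀=1 and mₖ₊₁ = dₖaₖ − mₖ, dₖ₊₁ = (n − mₖ₊₁²)/dₖ, aₖ₊₁ = ⌊(a₀+mₖ₊₁)/dₖ₊₁⌋:
  k=1: m=32, d=64, a=1
  k=2: m=32, d=1, a=64
d=1 and a=2a₀=64 at k=2, so the next step gives (m, d) = (32, 64) again — its k=1 value — and the period has length 2.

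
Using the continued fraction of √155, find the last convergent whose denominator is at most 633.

6088/489

√155 = [12; 2, 4, 2, 24, …] (period length 4).
Convergents:
  p_0/q_0 = 12/1
  p_1/q_1 = 25/2
  p_2/q_2 = 112/9
  p_3/q_3 = 249/20
  p_4/q_4 = 6088/489
  p_5/q_5 = 12425/998
q_4 = 489 ≤ 633 < 998 = q_5, so the answer is 6088/489.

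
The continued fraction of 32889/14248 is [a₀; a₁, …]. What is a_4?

32889 = 2·14248 + 4393   →  a_0 = 2
14248 = 3·4393 + 1069   →  a_1 = 3
4393 = 4·1069 + 117   →  a_2 = 4
1069 = 9·117 + 16   →  a_3 = 9
117 = 7·16 + 5   →  a_4 = 7

7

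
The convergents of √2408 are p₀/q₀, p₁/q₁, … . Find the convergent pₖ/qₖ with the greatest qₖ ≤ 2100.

67375/1373

√2408 = [49; 14, 98, …] (period length 2).
Convergents:
  p_0/q_0 = 49/1
  p_1/q_1 = 687/14
  p_2/q_2 = 67375/1373
  p_3/q_3 = 943937/19236
q_2 = 1373 ≤ 2100 < 19236 = q_3, so the answer is 67375/1373.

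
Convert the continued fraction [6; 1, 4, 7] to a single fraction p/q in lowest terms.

245/36

Fold from the inside: start with 7/1.
  4 + 1/7 = 29/7
  1 + 7/29 = 36/29
  6 + 29/36 = 245/36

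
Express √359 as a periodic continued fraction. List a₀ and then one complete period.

a₀ = ⌊√359⌋ = 18.
With m₀=0, d₀=1 and mₖ₊₁ = dₖaₖ − mₖ, dₖ₊₁ = (n − mₖ₊₁²)/dₖ, aₖ₊₁ = ⌊(a₀+mₖ₊₁)/dₖ₊₁⌋:
  k=1: m=18, d=35, a=1
  k=2: m=17, d=2, a=17
  k=3: m=17, d=35, a=1
  k=4: m=18, d=1, a=36
d=1 and a=2a₀=36 at k=4, so the next step gives (m, d) = (18, 35) again — its k=1 value — and the period has length 4.

[18; 1, 17, 1, 36]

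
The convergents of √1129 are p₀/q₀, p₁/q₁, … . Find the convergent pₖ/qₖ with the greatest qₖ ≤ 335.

11189/333

√1129 = [33; 1, 1, 1, 1, 66, …] (period length 5).
Convergents:
  p_0/q_0 = 33/1
  p_1/q_1 = 34/1
  p_2/q_2 = 67/2
  p_3/q_3 = 101/3
  p_4/q_4 = 168/5
  p_5/q_5 = 11189/333
  p_6/q_6 = 11357/338
q_5 = 333 ≤ 335 < 338 = q_6, so the answer is 11189/333.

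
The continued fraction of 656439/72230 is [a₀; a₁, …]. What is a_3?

1

656439 = 9·72230 + 6369   →  a_0 = 9
72230 = 11·6369 + 2171   →  a_1 = 11
6369 = 2·2171 + 2027   →  a_2 = 2
2171 = 1·2027 + 144   →  a_3 = 1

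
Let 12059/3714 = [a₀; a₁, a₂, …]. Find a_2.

12059 = 3·3714 + 917   →  a_0 = 3
3714 = 4·917 + 46   →  a_1 = 4
917 = 19·46 + 43   →  a_2 = 19

19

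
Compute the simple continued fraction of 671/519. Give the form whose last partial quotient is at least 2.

671 = 1·519 + 152
519 = 3·152 + 63
152 = 2·63 + 26
63 = 2·26 + 11
26 = 2·11 + 4
11 = 2·4 + 3
4 = 1·3 + 1
3 = 3·1 + 0  (stop)
So 671/519 = [1; 3, 2, 2, 2, 2, 1, 3].

[1; 3, 2, 2, 2, 2, 1, 3]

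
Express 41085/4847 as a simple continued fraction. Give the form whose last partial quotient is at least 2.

[8; 2, 10, 12, 19]

41085 = 8×4847 + 2309
4847 = 2×2309 + 229
2309 = 10×229 + 19
229 = 12×19 + 1
19 = 19×1 + 0  (stop)
So 41085/4847 = [8; 2, 10, 12, 19].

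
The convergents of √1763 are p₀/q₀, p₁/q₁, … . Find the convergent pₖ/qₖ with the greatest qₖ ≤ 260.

3527/84

√1763 = [41; 1, 82, …] (period length 2).
Convergents:
  p_0/q_0 = 41/1
  p_1/q_1 = 42/1
  p_2/q_2 = 3485/83
  p_3/q_3 = 3527/84
  p_4/q_4 = 292699/6971
q_3 = 84 ≤ 260 < 6971 = q_4, so the answer is 3527/84.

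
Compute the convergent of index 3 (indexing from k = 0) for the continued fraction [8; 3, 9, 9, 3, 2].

Using pₖ = aₖpₖ₋₁ + pₖ₋₂, qₖ = aₖqₖ₋₁ + qₖ₋₂ (with p₋₁=1, p₋₂=0, q₋₁=0, q₋₂=1):
  k=0: a=8, p=8, q=1
  k=1: a=3, p=25, q=3
  k=2: a=9, p=233, q=28
  k=3: a=9, p=2122, q=255

2122/255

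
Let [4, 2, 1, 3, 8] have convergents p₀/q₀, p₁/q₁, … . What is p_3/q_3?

48/11

Using pₖ = aₖpₖ₋₁ + pₖ₋₂, qₖ = aₖqₖ₋₁ + qₖ₋₂ (with p₋₁=1, p₋₂=0, q₋₁=0, q₋₂=1):
  k=0: a=4, p=4, q=1
  k=1: a=2, p=9, q=2
  k=2: a=1, p=13, q=3
  k=3: a=3, p=48, q=11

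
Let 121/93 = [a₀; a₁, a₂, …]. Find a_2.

3

121 = 1·93 + 28   →  a_0 = 1
93 = 3·28 + 9   →  a_1 = 3
28 = 3·9 + 1   →  a_2 = 3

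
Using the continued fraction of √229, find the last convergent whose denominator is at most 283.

1710/113

√229 = [15; 7, 1, 1, 7, 30, …] (period length 5).
Convergents:
  p_0/q_0 = 15/1
  p_1/q_1 = 106/7
  p_2/q_2 = 121/8
  p_3/q_3 = 227/15
  p_4/q_4 = 1710/113
  p_5/q_5 = 51527/3405
q_4 = 113 ≤ 283 < 3405 = q_5, so the answer is 1710/113.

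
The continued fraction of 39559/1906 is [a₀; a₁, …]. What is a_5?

2

39559 = 20·1906 + 1439   →  a_0 = 20
1906 = 1·1439 + 467   →  a_1 = 1
1439 = 3·467 + 38   →  a_2 = 3
467 = 12·38 + 11   →  a_3 = 12
38 = 3·11 + 5   →  a_4 = 3
11 = 2·5 + 1   →  a_5 = 2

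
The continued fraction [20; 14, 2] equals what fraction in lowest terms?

Using pₖ = aₖpₖ₋₁ + pₖ₋₂ and qₖ = aₖqₖ₋₁ + qₖ₋₂:
  k=0: a=20, p=20, q=1
  k=1: a=14, p=281, q=14
  k=2: a=2, p=582, q=29

582/29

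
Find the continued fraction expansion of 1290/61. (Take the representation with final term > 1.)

[21; 6, 1, 3, 2]

1290 = 21×61 + 9
61 = 6×9 + 7
9 = 1×7 + 2
7 = 3×2 + 1
2 = 2×1 + 0  (stop)
So 1290/61 = [21; 6, 1, 3, 2].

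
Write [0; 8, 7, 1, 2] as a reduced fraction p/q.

23/187

Using pₖ = aₖpₖ₋₁ + pₖ₋₂ and qₖ = aₖqₖ₋₁ + qₖ₋₂:
  k=0: a=0, p=0, q=1
  k=1: a=8, p=1, q=8
  k=2: a=7, p=7, q=57
  k=3: a=1, p=8, q=65
  k=4: a=2, p=23, q=187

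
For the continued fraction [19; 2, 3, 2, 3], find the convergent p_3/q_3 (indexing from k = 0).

311/16

Using pₖ = aₖpₖ₋₁ + pₖ₋₂, qₖ = aₖqₖ₋₁ + qₖ₋₂ (with p₋₁=1, p₋₂=0, q₋₁=0, q₋₂=1):
  k=0: a=19, p=19, q=1
  k=1: a=2, p=39, q=2
  k=2: a=3, p=136, q=7
  k=3: a=2, p=311, q=16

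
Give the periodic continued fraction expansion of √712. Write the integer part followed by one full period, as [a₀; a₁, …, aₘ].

a₀ = ⌊√712⌋ = 26.
With m₀=0, d₀=1 and mₖ₊₁ = dₖaₖ − mₖ, dₖ₊₁ = (n − mₖ₊₁²)/dₖ, aₖ₊₁ = ⌊(a₀+mₖ₊₁)/dₖ₊₁⌋:
  k=1: m=26, d=36, a=1
  k=2: m=10, d=17, a=2
  k=3: m=24, d=8, a=6
  k=4: m=24, d=17, a=2
  k=5: m=10, d=36, a=1
  k=6: m=26, d=1, a=52
d=1 and a=2a₀=52 at k=6, so the next step gives (m, d) = (26, 36) again — its k=1 value — and the period has length 6.

[26; 1, 2, 6, 2, 1, 52]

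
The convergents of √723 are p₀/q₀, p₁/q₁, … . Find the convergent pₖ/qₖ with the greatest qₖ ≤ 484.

√723 = [26; 1, 7, 1, 52, …] (period length 4).
Convergents:
  p_0/q_0 = 26/1
  p_1/q_1 = 27/1
  p_2/q_2 = 215/8
  p_3/q_3 = 242/9
  p_4/q_4 = 12799/476
  p_5/q_5 = 13041/485
q_4 = 476 ≤ 484 < 485 = q_5, so the answer is 12799/476.

12799/476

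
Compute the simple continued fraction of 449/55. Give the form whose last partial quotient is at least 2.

[8; 6, 9]

449 = 8*55 + 9
55 = 6*9 + 1
9 = 9*1 + 0  (stop)
So 449/55 = [8; 6, 9].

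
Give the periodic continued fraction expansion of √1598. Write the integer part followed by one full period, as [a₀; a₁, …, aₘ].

[39; 1, 38, 1, 78]

a₀ = ⌊√1598⌋ = 39.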